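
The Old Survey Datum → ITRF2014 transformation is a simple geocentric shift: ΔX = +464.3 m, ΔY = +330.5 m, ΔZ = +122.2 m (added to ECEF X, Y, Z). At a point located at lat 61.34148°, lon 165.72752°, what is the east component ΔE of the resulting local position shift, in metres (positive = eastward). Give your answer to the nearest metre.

ΔE = -435 m

At φ = 61.34148°, λ = 165.72752°: sin φ = 0.877494, cos φ = 0.479588, sin λ = 0.246534, cos λ = -0.969134.
ΔE = −sin λ·ΔX + cos λ·ΔY = −(0.246534)·(464.3) + (-0.969134)·(330.5) = -434.76 m.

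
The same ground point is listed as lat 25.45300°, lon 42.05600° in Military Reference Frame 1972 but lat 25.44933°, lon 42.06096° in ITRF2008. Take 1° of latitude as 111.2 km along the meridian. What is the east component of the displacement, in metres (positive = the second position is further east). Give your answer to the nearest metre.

Δφ = 25.44933° − 25.45300° = -0.00367°; Δλ = 42.06096° − 42.05600° = +0.00496°.
ΔN = Δφ × 111200 = -408.1 m; ΔE = Δλ × 111200 × cos(25.45300°) = +0.00496 × 111200 × 0.902938 = 498.0 m.

ΔE = 498 m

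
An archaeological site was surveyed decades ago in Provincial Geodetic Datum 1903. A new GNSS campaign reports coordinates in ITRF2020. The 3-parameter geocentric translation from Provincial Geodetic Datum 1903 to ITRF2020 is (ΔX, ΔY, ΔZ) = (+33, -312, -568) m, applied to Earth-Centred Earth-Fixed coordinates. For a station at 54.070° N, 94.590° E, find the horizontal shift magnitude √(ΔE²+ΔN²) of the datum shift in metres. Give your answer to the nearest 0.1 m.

At φ = 54.070°, λ = 94.590°: sin φ = 0.809735, cos φ = 0.586796, sin λ = 0.996793, cos λ = -0.080025.
ΔE = −sin λ·ΔX + cos λ·ΔY = −(0.996793)·(33) + (-0.080025)·(-312) = -7.93 m.
ΔN = −sin φ cos λ·ΔX − sin φ sin λ·ΔY + cos φ·ΔZ = −(0.809735)(-0.080025)(33) − (0.809735)(0.996793)(-312) + (0.586796)(-568) = -79.34 m.
Horizontal magnitude = √(ΔE² + ΔN²) = √((-7.93)² + (-79.34)²) = 79.73 m.

79.7 m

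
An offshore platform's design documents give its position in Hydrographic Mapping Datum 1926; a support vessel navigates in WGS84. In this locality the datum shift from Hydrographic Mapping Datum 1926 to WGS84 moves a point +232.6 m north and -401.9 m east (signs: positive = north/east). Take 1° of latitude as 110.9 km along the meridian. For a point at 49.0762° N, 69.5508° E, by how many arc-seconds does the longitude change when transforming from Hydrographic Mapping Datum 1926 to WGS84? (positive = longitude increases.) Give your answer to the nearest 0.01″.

Δλ = -19.92″

At latitude 49.0762°, cos φ = 0.655055.
1° of longitude at this latitude = 110.9 × cos φ = 72.65 km, so Δλ = -401.9 / 72645.6 = -0.0055323° = -19.916″.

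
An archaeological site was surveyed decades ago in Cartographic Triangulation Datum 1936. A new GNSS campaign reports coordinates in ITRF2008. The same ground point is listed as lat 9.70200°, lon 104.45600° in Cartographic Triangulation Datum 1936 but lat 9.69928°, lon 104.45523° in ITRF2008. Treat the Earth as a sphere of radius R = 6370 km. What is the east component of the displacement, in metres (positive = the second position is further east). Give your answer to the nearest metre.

ΔE = -84 m

Δφ = 9.69928° − 9.70200° = -0.00272°; Δλ = 104.45523° − 104.45600° = -0.00077°.
1° along a meridian = πR/180 = 111177 m.
ΔN = Δφ × 111177 = -302.4 m; ΔE = Δλ × 111177 × cos(9.70200°) = -0.00077 × 111177 × 0.985698 = -84.4 m.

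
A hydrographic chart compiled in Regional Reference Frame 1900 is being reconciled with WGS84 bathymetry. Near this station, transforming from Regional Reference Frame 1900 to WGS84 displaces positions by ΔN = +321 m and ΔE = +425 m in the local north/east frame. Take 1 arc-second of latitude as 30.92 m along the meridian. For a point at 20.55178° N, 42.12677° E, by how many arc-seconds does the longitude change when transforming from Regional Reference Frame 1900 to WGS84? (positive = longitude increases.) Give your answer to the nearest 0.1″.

Δλ = 14.7″

At latitude 20.55178°, cos φ = 0.936355.
1″ of longitude at this latitude = 30.92 × cos φ = 28.9521 m, so Δλ = 425.0 / 28.9521 = 14.679″.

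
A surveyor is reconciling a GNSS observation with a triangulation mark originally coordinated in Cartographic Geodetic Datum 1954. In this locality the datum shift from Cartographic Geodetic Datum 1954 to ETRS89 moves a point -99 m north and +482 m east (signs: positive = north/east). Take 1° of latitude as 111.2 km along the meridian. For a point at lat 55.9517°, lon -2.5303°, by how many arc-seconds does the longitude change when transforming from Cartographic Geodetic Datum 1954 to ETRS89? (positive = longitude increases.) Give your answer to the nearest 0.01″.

Δλ = 27.87″

At latitude 55.9517°, cos φ = 0.559892.
1° of longitude at this latitude = 111.2 × cos φ = 62.26 km, so Δλ = 482.0 / 62259.9 = 0.0077417° = 27.870″.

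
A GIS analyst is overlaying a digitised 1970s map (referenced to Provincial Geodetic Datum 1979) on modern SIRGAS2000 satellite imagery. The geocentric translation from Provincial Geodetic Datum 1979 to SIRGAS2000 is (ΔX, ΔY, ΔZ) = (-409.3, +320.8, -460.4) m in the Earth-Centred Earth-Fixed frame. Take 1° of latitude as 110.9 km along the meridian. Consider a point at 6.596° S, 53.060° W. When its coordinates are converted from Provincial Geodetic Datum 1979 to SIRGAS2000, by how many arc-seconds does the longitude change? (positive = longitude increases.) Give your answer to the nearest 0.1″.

sin φ = -0.114868, cos φ = 0.993381, sin λ = -0.799265, cos λ = 0.600978.
East component: ΔE = −sin λ·ΔX + cos λ·ΔY = −(-0.799265)(-409.3) + (0.600978)(320.8) = -134.35 m.
1° of latitude spans 110900 m; at latitude φ, 1° of longitude spans that × cos φ = 110165.9 m, so Δλ = -134.35 / 110165.9 × 3600 = -4.390″.

Δλ = -4.4″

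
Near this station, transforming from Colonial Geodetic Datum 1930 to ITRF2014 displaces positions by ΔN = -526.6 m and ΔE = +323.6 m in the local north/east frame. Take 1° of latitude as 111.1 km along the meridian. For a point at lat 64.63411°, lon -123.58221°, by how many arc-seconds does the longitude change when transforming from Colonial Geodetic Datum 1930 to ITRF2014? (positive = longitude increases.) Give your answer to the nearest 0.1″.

At latitude 64.63411°, cos φ = 0.428397.
1° of longitude at this latitude = 111.1 × cos φ = 47.59 km, so Δλ = 323.6 / 47594.9 = 0.0067990° = 24.477″.

Δλ = 24.5″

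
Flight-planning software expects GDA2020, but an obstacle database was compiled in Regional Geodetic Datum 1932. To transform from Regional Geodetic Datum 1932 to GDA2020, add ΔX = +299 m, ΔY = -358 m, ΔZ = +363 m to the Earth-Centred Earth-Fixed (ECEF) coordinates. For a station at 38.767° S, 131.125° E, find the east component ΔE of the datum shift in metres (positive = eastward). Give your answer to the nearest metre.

ΔE = 10 m

At φ = -38.767°, λ = 131.125°: sin φ = -0.626155, cos φ = 0.779699, sin λ = 0.753276, cos λ = -0.657704.
ΔE = −sin λ·ΔX + cos λ·ΔY = −(0.753276)·(299) + (-0.657704)·(-358) = 10.23 m.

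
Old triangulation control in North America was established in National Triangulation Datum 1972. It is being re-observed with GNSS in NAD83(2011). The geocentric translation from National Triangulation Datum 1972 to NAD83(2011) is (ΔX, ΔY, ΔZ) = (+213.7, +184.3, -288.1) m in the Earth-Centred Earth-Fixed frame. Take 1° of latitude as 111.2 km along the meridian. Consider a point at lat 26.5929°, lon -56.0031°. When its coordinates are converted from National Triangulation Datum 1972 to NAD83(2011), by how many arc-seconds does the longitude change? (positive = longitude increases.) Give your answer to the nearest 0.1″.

Δλ = 10.1″

sin φ = 0.447648, cos φ = 0.894210, sin λ = -0.829068, cos λ = 0.559148.
East component: ΔE = −sin λ·ΔX + cos λ·ΔY = −(-0.829068)(213.7) + (0.559148)(184.3) = 280.22 m.
1° of latitude spans 111200 m; at latitude φ, 1° of longitude spans that × cos φ = 99436.1 m, so Δλ = 280.22 / 99436.1 × 3600 = 10.145″.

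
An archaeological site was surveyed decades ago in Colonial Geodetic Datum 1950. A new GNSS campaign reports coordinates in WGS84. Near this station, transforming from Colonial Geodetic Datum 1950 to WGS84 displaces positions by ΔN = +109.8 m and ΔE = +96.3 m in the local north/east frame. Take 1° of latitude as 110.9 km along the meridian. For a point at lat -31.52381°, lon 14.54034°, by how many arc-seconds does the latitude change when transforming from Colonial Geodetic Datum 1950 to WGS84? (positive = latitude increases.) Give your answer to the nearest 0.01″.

Δφ = 3.56″

1° of latitude = 110.9 km, so Δφ = 109.8 / 110900 = 0.0009901° = 3.564″.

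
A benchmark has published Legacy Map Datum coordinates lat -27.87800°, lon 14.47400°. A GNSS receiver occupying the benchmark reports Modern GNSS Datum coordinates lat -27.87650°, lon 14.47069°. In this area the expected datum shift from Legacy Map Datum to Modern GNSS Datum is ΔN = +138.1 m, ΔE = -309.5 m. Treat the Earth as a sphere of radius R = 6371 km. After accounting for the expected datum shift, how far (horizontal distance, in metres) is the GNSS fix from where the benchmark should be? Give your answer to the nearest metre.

33 m

Observed coordinate differences: Δφ = +0.00150°, Δλ = -0.00331°.
Converting to metres (1° lat = 111195 m, cos φ = 0.883945): observed ΔN = 166.8 m, observed ΔE = -325.3 m.
Subtracting the expected shift leaves a residual of 166.8 − (138.1) = 28.7 m north and -325.3 − (-309.5) = -15.8 m east.
Residual distance = √(28.7² + (-15.8)²) = 32.8 m.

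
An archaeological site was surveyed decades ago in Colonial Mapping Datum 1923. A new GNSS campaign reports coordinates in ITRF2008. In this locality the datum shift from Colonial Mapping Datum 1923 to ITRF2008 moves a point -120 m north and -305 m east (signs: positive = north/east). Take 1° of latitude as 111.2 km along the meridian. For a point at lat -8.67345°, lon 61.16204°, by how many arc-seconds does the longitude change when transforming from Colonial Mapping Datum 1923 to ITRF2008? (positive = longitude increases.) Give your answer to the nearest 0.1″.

At latitude -8.67345°, cos φ = 0.988564.
1° of longitude at this latitude = 111.2 × cos φ = 109.93 km, so Δλ = -305.0 / 109928.3 = -0.0027745° = -9.988″.

Δλ = -10.0″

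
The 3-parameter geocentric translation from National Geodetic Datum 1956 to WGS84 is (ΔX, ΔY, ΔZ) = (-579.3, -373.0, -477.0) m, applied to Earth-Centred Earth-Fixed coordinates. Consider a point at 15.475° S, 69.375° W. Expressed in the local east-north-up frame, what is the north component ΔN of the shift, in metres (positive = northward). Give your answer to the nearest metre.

ΔN = -421 m

At φ = -15.475°, λ = -69.375°: sin φ = -0.266818, cos φ = 0.963747, sin λ = -0.935906, cos λ = 0.352250.
ΔN = −sin φ cos λ·ΔX − sin φ sin λ·ΔY + cos φ·ΔZ = −(-0.266818)(0.352250)(-579.3) − (-0.266818)(-0.935906)(-373.0) + (0.963747)(-477.0) = -421.01 m.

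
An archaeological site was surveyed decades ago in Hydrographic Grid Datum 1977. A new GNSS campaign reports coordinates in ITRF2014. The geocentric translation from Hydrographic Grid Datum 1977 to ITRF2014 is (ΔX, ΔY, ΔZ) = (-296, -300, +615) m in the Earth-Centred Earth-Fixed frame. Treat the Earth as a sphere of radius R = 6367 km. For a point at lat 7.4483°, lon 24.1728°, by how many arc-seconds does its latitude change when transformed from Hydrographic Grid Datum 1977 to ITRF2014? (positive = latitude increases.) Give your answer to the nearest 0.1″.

sin φ = 0.129632, cos φ = 0.991562, sin λ = 0.409490, cos λ = 0.912315.
North component: ΔN = −sin φ cos λ·ΔX − sin φ sin λ·ΔY + cos φ·ΔZ = −(0.129632)(0.912315)(-296) − (0.129632)(0.409490)(-300) + (0.991562)(615) = 660.74 m.
1° of latitude spans πR/180 = 111125 m, so Δφ = 660.74 / 111125 × 3600 = 21.405″.

Δφ = 21.4″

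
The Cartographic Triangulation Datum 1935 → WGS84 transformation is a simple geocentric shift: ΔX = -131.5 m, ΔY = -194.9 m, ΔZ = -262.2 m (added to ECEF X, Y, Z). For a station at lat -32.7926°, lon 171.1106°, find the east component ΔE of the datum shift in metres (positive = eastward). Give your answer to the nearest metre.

The local east axis at (φ, λ) is (−sin λ, cos λ, 0), so ΔE = −sin(171.1106°)·(-131.5) + cos(171.1106°)·(-194.9) = 212.88 m.

ΔE = 213 m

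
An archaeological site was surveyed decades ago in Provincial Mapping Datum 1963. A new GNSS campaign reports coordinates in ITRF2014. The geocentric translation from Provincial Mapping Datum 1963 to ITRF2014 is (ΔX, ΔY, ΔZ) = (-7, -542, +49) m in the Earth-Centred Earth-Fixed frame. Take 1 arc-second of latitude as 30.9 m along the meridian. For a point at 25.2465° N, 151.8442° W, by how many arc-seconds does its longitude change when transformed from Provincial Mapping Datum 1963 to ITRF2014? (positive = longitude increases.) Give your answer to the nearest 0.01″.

sin φ = 0.426513, cos φ = 0.904481, sin λ = -0.471871, cos λ = -0.881668.
East component: ΔE = −sin λ·ΔX + cos λ·ΔY = −(-0.471871)(-7) + (-0.881668)(-542) = 474.56 m.
1° of latitude spans 3600 × 30.90 = 111240 m; at latitude φ, 1° of longitude spans that × cos φ = 100614.5 m, so Δλ = 474.56 / 100614.5 × 3600 = 16.980″.

Δλ = 16.98″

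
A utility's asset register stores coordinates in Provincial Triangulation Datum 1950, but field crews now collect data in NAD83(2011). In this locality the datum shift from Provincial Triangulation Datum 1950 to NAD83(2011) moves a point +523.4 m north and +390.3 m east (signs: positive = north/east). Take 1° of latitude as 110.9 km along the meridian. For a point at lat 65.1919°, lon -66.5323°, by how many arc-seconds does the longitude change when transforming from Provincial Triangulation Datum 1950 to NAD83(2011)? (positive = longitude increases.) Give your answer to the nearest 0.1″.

At latitude 65.1919°, cos φ = 0.419580.
1° of longitude at this latitude = 110.9 × cos φ = 46.53 km, so Δλ = 390.3 / 46531.5 = 0.0083879° = 30.196″.

Δλ = 30.2″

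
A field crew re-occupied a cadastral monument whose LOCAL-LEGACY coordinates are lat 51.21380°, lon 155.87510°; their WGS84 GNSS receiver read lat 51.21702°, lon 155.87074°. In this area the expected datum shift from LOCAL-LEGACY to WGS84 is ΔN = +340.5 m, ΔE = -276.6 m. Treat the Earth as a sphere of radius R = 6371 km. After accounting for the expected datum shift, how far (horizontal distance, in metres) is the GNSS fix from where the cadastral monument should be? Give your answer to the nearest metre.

32 m

Observed coordinate differences: Δφ = +0.00322°, Δλ = -0.00436°.
Converting to metres (1° lat = 111195 m, cos φ = 0.626416): observed ΔN = 358.0 m, observed ΔE = -303.7 m.
Subtracting the expected shift leaves a residual of 358.0 − (340.5) = 17.5 m north and -303.7 − (-276.6) = -27.1 m east.
Residual distance = √(17.5² + (-27.1)²) = 32.3 m.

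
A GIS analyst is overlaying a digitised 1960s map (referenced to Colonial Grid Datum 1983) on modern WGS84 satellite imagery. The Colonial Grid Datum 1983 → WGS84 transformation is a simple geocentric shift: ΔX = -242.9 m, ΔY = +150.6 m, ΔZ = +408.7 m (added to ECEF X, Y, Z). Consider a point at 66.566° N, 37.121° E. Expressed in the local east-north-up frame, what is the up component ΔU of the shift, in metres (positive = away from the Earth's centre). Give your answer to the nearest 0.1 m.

ΔU = 334.1 m

At φ = 66.566°, λ = 37.121°: sin φ = 0.917519, cos φ = 0.397692, sin λ = 0.603500, cos λ = 0.797363.
ΔU = cos φ cos λ·ΔX + cos φ sin λ·ΔY + sin φ·ΔZ = (0.397692)(0.797363)(-242.9) + (0.397692)(0.603500)(150.6) + (0.917519)(408.7) = 334.11 m.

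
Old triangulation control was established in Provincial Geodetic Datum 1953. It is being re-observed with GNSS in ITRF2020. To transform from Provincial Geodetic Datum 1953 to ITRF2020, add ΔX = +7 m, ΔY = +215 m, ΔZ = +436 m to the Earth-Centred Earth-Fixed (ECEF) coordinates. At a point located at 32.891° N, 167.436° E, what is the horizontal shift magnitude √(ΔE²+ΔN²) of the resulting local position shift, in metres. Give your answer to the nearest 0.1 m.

404.1 m

The local east axis at (φ, λ) is (−sin λ, cos λ, 0), so ΔE = −sin(167.436°)·7 + cos(167.436°)·215 = -211.37 m.
The local north axis is (−sin φ cos λ, −sin φ sin λ, cos φ), giving ΔN = 3.710 − 25.398 + 366.111 = 344.42 m.
Horizontal magnitude = √(ΔE² + ΔN²) = √((-211.37)² + 344.42²) = 404.11 m.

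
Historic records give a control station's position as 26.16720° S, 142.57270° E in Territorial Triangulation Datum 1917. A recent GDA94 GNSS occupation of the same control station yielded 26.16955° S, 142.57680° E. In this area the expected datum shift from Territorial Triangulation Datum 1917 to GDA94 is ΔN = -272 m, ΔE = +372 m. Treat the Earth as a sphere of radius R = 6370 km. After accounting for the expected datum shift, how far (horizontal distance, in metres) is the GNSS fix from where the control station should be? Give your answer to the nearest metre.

39 m

Observed coordinate differences: Δφ = -0.00235°, Δλ = +0.00410°.
Converting to metres (1° lat = 111177 m, cos φ = 0.897511): observed ΔN = -261.3 m, observed ΔE = 409.1 m.
Subtracting the expected shift leaves a residual of -261.3 − (-272) = 10.7 m north and 409.1 − (372) = 37.1 m east.
Residual distance = √(10.7² + 37.1²) = 38.6 m.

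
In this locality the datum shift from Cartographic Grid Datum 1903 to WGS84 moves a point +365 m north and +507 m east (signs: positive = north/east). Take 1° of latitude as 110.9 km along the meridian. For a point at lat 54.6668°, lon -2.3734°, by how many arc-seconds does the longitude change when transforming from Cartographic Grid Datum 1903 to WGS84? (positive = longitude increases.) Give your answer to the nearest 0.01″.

Δλ = 28.46″

At latitude 54.6668°, cos φ = 0.578330.
1° of longitude at this latitude = 110.9 × cos φ = 64.14 km, so Δλ = 507.0 / 64136.8 = 0.0079050° = 28.458″.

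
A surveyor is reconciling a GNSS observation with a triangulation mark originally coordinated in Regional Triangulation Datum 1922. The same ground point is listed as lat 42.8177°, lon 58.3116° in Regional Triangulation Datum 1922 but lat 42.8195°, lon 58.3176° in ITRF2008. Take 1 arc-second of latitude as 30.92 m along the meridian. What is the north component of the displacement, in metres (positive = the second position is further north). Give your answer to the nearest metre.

ΔN = 200 m

Δφ = 42.8195° − 42.8177° = +0.0018°; Δλ = 58.3176° − 58.3116° = +0.0060°.
1° of latitude = 3600 × 30.92 = 111312 m.
ΔN = Δφ × 111312 = 200.4 m; ΔE = Δλ × 111312 × cos(42.8177°) = +0.0060 × 111312 × 0.733520 = 489.9 m.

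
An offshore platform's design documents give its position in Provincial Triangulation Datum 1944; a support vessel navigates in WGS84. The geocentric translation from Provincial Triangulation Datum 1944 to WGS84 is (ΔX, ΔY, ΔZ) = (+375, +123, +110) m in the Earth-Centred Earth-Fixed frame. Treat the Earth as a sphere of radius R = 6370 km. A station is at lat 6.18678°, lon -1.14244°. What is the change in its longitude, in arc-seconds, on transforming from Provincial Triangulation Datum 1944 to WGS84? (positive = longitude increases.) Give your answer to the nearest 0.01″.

sin φ = 0.107770, cos φ = 0.994176, sin λ = -0.019938, cos λ = 0.999801.
East component: ΔE = −sin λ·ΔX + cos λ·ΔY = −(-0.019938)(375) + (0.999801)(123) = 130.45 m.
1° of latitude spans πR/180 = 111177 m; at latitude φ, 1° of longitude spans that × cos φ = 110530.0 m, so Δλ = 130.45 / 110530.0 × 3600 = 4.249″.

Δλ = 4.25″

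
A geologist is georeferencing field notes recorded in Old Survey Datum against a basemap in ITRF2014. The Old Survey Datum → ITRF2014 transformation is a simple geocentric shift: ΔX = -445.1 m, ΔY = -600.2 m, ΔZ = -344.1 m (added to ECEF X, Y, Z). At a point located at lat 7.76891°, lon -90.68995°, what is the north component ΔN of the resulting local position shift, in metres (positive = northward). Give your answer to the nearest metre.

At φ = 7.76891°, λ = -90.68995°: sin φ = 0.135178, cos φ = 0.990821, sin λ = -0.999927, cos λ = -0.012042.
ΔN = −sin φ cos λ·ΔX − sin φ sin λ·ΔY + cos φ·ΔZ = −(0.135178)(-0.012042)(-445.1) − (0.135178)(-0.999927)(-600.2) + (0.990821)(-344.1) = -422.79 m.

ΔN = -423 m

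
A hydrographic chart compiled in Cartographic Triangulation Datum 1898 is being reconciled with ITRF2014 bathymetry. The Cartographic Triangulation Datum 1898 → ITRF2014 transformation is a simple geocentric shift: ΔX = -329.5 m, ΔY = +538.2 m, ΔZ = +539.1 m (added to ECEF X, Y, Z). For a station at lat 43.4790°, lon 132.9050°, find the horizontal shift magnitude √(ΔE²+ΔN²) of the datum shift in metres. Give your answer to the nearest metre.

At φ = 43.4790°, λ = 132.9050°: sin φ = 0.688089, cos φ = 0.725627, sin λ = 0.732483, cos λ = -0.680785.
ΔE = −sin λ·ΔX + cos λ·ΔY = −(0.732483)·(-329.5) + (-0.680785)·(538.2) = -125.05 m.
ΔN = −sin φ cos λ·ΔX − sin φ sin λ·ΔY + cos φ·ΔZ = −(0.688089)(-0.680785)(-329.5) − (0.688089)(0.732483)(538.2) + (0.725627)(539.1) = -34.43 m.
Horizontal magnitude = √(ΔE² + ΔN²) = √((-125.05)² + (-34.43)²) = 129.70 m.

130 m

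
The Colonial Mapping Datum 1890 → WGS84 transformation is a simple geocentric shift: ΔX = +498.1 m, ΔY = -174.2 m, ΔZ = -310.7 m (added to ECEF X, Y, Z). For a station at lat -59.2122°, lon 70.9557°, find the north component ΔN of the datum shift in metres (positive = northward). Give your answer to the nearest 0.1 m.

ΔN = -160.9 m

The local north axis is (−sin φ cos λ, −sin φ sin λ, cos φ), giving ΔN = 139.624 − 141.459 − 159.035 = -160.87 m.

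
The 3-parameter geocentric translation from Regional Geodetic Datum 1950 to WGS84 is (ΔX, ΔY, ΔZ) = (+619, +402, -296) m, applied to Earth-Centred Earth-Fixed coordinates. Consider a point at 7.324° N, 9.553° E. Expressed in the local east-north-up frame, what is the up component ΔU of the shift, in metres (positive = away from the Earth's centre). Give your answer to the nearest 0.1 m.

ΔU = 633.9 m

At φ = 7.324°, λ = 9.553°: sin φ = 0.127480, cos φ = 0.991841, sin λ = 0.165960, cos λ = 0.986133.
ΔU = cos φ cos λ·ΔX + cos φ sin λ·ΔY + sin φ·ΔZ = (0.991841)(0.986133)(619) + (0.991841)(0.165960)(402) + (0.127480)(-296) = 633.87 m.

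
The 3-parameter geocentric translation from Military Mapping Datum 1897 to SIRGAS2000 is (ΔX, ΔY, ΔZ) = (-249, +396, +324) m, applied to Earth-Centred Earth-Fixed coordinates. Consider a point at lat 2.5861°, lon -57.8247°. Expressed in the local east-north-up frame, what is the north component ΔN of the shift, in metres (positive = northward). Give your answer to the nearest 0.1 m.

The local north axis is (−sin φ cos λ, −sin φ sin λ, cos φ), giving ΔN = 5.983 + 15.124 + 323.670 = 344.78 m.

ΔN = 344.8 m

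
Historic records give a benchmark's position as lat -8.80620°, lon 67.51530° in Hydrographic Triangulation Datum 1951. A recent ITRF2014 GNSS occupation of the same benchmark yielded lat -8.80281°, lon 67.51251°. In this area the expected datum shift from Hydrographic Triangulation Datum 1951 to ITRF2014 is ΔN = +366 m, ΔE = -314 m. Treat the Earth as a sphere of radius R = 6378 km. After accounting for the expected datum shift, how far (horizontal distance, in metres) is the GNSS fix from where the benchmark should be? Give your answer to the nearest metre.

13 m

Observed coordinate differences: Δφ = +0.00339°, Δλ = -0.00279°.
Converting to metres (1° lat = 111317 m, cos φ = 0.988212): observed ΔN = 377.4 m, observed ΔE = -306.9 m.
Subtracting the expected shift leaves a residual of 377.4 − (366) = 11.4 m north and -306.9 − (-314) = 7.1 m east.
Residual distance = √(11.4² + 7.1²) = 13.4 m.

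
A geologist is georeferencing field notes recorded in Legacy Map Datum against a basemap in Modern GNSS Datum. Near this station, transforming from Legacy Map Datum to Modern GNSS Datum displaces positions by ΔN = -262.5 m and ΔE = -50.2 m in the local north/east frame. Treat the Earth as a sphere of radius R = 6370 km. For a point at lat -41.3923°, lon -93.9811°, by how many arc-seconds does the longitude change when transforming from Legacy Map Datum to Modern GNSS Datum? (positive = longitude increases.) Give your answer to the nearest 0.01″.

At latitude -41.3923°, cos φ = 0.750200.
One radian of longitude at latitude φ spans R cos φ, so Δλ = ΔE / (R cos φ) = -50.2 / (6370000 × 0.750200) = -1.0505e-05 rad = -2.167″.

Δλ = -2.17″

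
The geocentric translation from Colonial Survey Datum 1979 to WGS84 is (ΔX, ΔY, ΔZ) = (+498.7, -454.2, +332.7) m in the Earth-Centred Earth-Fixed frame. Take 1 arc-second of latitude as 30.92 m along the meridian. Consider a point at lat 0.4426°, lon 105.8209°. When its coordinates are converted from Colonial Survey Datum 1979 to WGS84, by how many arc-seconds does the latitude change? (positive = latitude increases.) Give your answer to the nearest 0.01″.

sin φ = 0.007725, cos φ = 0.999970, sin λ = 0.962119, cos λ = -0.272631.
North component: ΔN = −sin φ cos λ·ΔX − sin φ sin λ·ΔY + cos φ·ΔZ = −(0.007725)(-0.272631)(498.7) − (0.007725)(0.962119)(-454.2) + (0.999970)(332.7) = 337.12 m.
1° of latitude spans 3600 × 30.92 = 111312 m, so Δφ = 337.12 / 111312 × 3600 = 10.903″.

Δφ = 10.90″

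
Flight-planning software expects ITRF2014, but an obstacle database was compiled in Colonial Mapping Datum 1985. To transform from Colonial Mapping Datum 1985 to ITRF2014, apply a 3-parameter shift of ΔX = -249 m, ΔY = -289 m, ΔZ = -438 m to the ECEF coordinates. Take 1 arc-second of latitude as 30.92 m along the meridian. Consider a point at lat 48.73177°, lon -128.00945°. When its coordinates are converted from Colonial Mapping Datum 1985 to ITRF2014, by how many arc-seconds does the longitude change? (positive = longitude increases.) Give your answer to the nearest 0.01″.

Δλ = -0.89″

sin φ = 0.751630, cos φ = 0.659585, sin λ = -0.787909, cos λ = -0.615791.
East component: ΔE = −sin λ·ΔX + cos λ·ΔY = −(-0.787909)(-249) + (-0.615791)(-289) = -18.23 m.
1° of latitude spans 3600 × 30.92 = 111312 m; at latitude φ, 1° of longitude spans that × cos φ = 73419.7 m, so Δλ = -18.23 / 73419.7 × 3600 = -0.894″.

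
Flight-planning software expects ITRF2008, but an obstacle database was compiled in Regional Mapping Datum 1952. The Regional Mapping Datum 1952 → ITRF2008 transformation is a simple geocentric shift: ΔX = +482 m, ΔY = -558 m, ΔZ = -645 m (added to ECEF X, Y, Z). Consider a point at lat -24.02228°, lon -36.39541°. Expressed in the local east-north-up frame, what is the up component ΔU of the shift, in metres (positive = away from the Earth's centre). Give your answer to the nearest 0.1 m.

ΔU = 919.4 m

The local up (radial) axis is (cos φ cos λ, cos φ sin λ, sin φ), giving ΔU = 354.378 + 302.415 + 262.574 = 919.37 m.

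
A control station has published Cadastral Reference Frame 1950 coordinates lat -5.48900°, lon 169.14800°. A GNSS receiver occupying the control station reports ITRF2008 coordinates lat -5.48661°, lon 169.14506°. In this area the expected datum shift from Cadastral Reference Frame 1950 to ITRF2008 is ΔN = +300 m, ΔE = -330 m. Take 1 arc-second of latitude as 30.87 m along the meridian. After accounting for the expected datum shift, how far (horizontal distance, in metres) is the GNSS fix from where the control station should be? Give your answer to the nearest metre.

Observed coordinate differences: Δφ = +0.00239°, Δλ = -0.00294°.
Converting to metres (1° lat = 111132 m, cos φ = 0.995415): observed ΔN = 265.6 m, observed ΔE = -325.2 m.
Subtracting the expected shift leaves a residual of 265.6 − (300) = -34.4 m north and -325.2 − (-330) = 4.8 m east.
Residual distance = √((-34.4)² + 4.8²) = 34.7 m.

35 m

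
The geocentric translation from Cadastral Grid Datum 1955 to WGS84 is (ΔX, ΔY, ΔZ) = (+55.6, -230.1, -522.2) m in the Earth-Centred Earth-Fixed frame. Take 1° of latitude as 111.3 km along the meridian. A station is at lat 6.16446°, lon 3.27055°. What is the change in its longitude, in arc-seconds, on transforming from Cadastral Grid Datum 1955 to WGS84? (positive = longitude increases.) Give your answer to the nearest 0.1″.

sin φ = 0.107383, cos φ = 0.994218, sin λ = 0.057051, cos λ = 0.998371.
East component: ΔE = −sin λ·ΔX + cos λ·ΔY = −(0.057051)(55.6) + (0.998371)(-230.1) = -232.90 m.
1° of latitude spans 111300 m; at latitude φ, 1° of longitude spans that × cos φ = 110656.4 m, so Δλ = -232.90 / 110656.4 × 3600 = -7.577″.

Δλ = -7.6″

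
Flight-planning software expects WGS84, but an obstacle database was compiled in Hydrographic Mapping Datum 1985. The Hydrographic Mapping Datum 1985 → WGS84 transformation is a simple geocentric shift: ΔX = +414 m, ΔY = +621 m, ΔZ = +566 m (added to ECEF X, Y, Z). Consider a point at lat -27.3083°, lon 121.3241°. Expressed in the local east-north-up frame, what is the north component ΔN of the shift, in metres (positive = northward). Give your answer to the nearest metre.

At φ = -27.3083°, λ = 121.3241°: sin φ = -0.458778, cos φ = 0.888551, sin λ = 0.854240, cos λ = -0.519878.
ΔN = −sin φ cos λ·ΔX − sin φ sin λ·ΔY + cos φ·ΔZ = −(-0.458778)(-0.519878)(414) − (-0.458778)(0.854240)(621) + (0.888551)(566) = 647.55 m.

ΔN = 648 m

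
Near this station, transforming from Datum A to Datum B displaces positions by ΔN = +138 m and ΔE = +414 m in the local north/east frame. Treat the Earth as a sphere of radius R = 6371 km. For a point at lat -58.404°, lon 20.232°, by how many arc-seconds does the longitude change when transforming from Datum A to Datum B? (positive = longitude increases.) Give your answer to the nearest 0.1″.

Δλ = 25.6″

At latitude -58.404°, cos φ = 0.523926.
One radian of longitude at latitude φ spans R cos φ, so Δλ = ΔE / (R cos φ) = 414.0 / (6371000 × 0.523926) = 1.2403e-04 rad = 25.583″.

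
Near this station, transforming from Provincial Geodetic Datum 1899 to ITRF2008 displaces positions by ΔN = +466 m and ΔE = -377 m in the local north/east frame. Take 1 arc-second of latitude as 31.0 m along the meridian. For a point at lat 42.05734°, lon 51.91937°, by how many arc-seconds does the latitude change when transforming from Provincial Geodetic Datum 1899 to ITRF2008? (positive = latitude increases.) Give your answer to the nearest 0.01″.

Δφ = 15.03″

1″ of latitude = 31.00 m, so Δφ = 466.0 / 31.00 = 15.032″.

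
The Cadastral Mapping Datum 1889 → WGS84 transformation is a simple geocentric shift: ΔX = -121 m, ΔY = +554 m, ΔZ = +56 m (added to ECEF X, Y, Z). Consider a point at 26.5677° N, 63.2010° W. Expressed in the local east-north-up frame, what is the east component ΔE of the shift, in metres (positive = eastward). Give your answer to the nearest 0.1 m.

At φ = 26.5677°, λ = -63.2010°: sin φ = 0.447255, cos φ = 0.894407, sin λ = -0.892594, cos λ = 0.450862.
ΔE = −sin λ·ΔX + cos λ·ΔY = −(-0.892594)·(-121) + (0.450862)·(554) = 141.77 m.

ΔE = 141.8 m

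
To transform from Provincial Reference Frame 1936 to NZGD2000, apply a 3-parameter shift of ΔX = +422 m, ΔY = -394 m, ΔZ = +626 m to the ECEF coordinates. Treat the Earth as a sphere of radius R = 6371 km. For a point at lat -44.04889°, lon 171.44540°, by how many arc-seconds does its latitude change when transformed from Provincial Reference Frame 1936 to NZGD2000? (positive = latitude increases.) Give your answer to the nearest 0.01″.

Δφ = 3.85″

sin φ = -0.695272, cos φ = 0.718747, sin λ = 0.148752, cos λ = -0.988875.
North component: ΔN = −sin φ cos λ·ΔX − sin φ sin λ·ΔY + cos φ·ΔZ = −(-0.695272)(-0.988875)(422) − (-0.695272)(0.148752)(-394) + (0.718747)(626) = 119.05 m.
1° of latitude spans πR/180 = 111195 m, so Δφ = 119.05 / 111195 × 3600 = 3.854″.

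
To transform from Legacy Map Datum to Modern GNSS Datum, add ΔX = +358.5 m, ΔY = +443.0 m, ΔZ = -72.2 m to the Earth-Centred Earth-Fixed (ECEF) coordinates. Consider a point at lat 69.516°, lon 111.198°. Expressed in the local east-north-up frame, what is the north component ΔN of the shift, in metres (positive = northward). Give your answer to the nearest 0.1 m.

At φ = 69.516°, λ = 111.198°: sin φ = 0.936770, cos φ = 0.349946, sin λ = 0.932336, cos λ = -0.361592.
ΔN = −sin φ cos λ·ΔX − sin φ sin λ·ΔY + cos φ·ΔZ = −(0.936770)(-0.361592)(358.5) − (0.936770)(0.932336)(443.0) + (0.349946)(-72.2) = -290.74 m.

ΔN = -290.7 m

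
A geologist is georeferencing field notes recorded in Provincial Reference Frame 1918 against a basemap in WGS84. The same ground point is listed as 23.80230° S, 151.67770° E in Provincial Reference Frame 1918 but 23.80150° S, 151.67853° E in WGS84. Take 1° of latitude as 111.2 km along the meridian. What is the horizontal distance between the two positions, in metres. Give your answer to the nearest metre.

123 m

Δφ = -23.80150° − -23.80230° = +0.00080°; Δλ = 151.67853° − 151.67770° = +0.00083°.
ΔN = Δφ × 111200 = 89.0 m; ΔE = Δλ × 111200 × cos(-23.80230°) = +0.00083 × 111200 × 0.914943 = 84.4 m.
Distance = √(ΔE² + ΔN²) = √(84.4² + 89.0²) = 122.7 m.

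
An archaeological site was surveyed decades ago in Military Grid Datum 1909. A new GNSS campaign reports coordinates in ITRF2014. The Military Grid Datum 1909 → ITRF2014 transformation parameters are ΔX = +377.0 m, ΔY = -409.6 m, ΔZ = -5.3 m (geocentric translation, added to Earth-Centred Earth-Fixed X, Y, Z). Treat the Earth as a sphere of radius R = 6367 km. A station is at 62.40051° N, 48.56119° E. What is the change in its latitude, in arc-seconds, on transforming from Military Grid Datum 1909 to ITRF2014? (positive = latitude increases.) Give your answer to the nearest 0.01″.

Δφ = 1.57″

sin φ = 0.886208, cos φ = 0.463288, sin λ = 0.749663, cos λ = 0.661820.
North component: ΔN = −sin φ cos λ·ΔX − sin φ sin λ·ΔY + cos φ·ΔZ = −(0.886208)(0.661820)(377.0) − (0.886208)(0.749663)(-409.6) + (0.463288)(-5.3) = 48.55 m.
1° of latitude spans πR/180 = 111125 m, so Δφ = 48.55 / 111125 × 3600 = 1.573″.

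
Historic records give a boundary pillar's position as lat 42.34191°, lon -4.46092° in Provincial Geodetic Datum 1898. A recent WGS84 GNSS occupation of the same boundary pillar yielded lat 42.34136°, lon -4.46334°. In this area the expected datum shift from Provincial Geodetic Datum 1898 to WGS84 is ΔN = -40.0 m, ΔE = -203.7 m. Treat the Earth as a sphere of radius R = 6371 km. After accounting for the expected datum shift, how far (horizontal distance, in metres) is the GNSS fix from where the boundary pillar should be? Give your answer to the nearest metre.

Observed coordinate differences: Δφ = -0.00055°, Δλ = -0.00242°.
Converting to metres (1° lat = 111195 m, cos φ = 0.739139): observed ΔN = -61.2 m, observed ΔE = -198.9 m.
Subtracting the expected shift leaves a residual of -61.2 − (-40.0) = -21.2 m north and -198.9 − (-203.7) = 4.8 m east.
Residual distance = √((-21.2)² + 4.8²) = 21.7 m.

22 m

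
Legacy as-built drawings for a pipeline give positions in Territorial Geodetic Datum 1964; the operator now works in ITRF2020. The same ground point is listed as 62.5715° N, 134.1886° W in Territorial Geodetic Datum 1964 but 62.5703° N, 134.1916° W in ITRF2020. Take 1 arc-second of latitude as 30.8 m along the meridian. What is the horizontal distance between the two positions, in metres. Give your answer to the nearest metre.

203 m

Δφ = 62.5703° − 62.5715° = -0.0012°; Δλ = -134.1916° − -134.1886° = -0.0030°.
1° of latitude = 3600 × 30.80 = 110880 m.
ΔN = Δφ × 110880 = -133.1 m; ΔE = Δλ × 110880 × cos(62.5715°) = -0.0030 × 110880 × 0.460641 = -153.2 m.
Distance = √(ΔE² + ΔN²) = √((-153.2)² + (-133.1)²) = 202.9 m.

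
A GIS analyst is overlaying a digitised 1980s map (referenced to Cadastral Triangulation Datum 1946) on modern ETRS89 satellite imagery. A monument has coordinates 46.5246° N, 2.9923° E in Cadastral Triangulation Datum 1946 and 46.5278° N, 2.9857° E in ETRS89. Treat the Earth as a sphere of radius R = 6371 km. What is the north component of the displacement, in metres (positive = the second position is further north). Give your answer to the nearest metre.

ΔN = 356 m

Δφ = 46.5278° − 46.5246° = +0.0032°; Δλ = 2.9857° − 2.9923° = -0.0066°.
1° along a meridian = πR/180 = 111195 m.
ΔN = Δφ × 111195 = 355.8 m; ΔE = Δλ × 111195 × cos(46.5246°) = -0.0066 × 111195 × 0.688043 = -504.9 m.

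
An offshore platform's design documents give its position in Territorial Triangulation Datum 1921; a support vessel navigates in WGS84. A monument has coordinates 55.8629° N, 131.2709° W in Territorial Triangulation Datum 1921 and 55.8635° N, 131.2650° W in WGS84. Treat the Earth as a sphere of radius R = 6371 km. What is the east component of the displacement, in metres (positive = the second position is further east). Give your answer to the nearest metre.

ΔE = 368 m

Δφ = 55.8635° − 55.8629° = +0.0006°; Δλ = -131.2650° − -131.2709° = +0.0059°.
1° along a meridian = πR/180 = 111195 m.
ΔN = Δφ × 111195 = 66.7 m; ΔE = Δλ × 111195 × cos(55.8629°) = +0.0059 × 111195 × 0.561175 = 368.2 m.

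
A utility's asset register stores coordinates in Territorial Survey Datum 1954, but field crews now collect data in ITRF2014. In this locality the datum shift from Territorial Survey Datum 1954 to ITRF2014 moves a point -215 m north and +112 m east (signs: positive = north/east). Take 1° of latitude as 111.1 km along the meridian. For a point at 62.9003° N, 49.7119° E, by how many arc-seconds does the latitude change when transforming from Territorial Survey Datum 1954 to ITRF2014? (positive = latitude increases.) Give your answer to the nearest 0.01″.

1° of latitude = 111.1 km, so Δφ = -215.0 / 111100 = -0.0019352° = -6.967″.

Δφ = -6.97″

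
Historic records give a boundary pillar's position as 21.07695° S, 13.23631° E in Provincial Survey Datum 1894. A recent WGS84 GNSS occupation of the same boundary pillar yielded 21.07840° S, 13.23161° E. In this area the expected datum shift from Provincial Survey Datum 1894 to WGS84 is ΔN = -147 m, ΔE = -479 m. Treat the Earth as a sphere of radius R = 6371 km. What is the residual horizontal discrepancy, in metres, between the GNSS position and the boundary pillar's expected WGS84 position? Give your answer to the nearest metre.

Observed coordinate differences: Δφ = -0.00145°, Δλ = -0.00470°.
Converting to metres (1° lat = 111195 m, cos φ = 0.933098): observed ΔN = -161.2 m, observed ΔE = -487.7 m.
Subtracting the expected shift leaves a residual of -161.2 − (-147) = -14.2 m north and -487.7 − (-479) = -8.7 m east.
Residual distance = √((-14.2)² + (-8.7)²) = 16.7 m.

17 m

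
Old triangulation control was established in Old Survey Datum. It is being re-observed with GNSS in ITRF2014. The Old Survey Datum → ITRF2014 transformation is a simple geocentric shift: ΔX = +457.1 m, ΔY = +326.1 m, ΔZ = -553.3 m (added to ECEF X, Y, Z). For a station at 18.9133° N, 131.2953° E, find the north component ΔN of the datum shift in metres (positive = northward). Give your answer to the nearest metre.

ΔN = -505 m

The local north axis is (−sin φ cos λ, −sin φ sin λ, cos φ), giving ΔN = 97.779 − 79.415 − 523.427 = -505.06 m.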